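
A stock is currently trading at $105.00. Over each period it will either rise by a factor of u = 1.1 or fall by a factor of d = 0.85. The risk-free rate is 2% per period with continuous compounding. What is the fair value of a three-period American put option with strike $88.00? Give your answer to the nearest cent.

Risk-neutral probability p = (e^0.02 − 0.85)/(1.1 − 0.85) = 0.1702/0.2500 = 0.6808
Terminal stock prices: S_uuu = 139.8, S_uud = 108, S_udd = 83.45, S_ddd = 64.48
Terminal payoffs (K − S): max(-51.76, 0) = 0, max(-19.99, 0) = 0, max(4.551, 0) = 4.551, max(23.52, 0) = 23.52
Node uu (S = 127.1): continuation = e^(−0.02)·[0.6808·0.0000 + 0.3192·0.0000] = 0.0000; exercise value = 0.0000 ≤ continuation, so V_uu = 0.0000
Node ud (S = 98.18): continuation = e^(−0.02)·[0.6808·0.0000 + 0.3192·4.5512] = 1.4240; exercise value = 0.0000 ≤ continuation, so V_ud = 1.4240
Node dd (S = 75.86): continuation = e^(−0.02)·[0.6808·4.5512 + 0.3192·23.5169] = 10.3950; exercise value = 12.1375 > continuation, so V_dd = 12.1375 (exercise)
Node u (S = 115.5): continuation = e^(−0.02)·[0.6808·0.0000 + 0.3192·1.4240] = 0.4455; exercise value = 0.0000 ≤ continuation, so V_u = 0.4455
Node d (S = 89.25): continuation = e^(−0.02)·[0.6808·1.4240 + 0.3192·12.1375] = 4.7478; exercise value = 0.0000 ≤ continuation, so V_d = 4.7478
Node 0 (S = 105): continuation = e^(−0.02)·[0.6808·0.4455 + 0.3192·4.7478] = 1.7828; exercise value = 0.0000 ≤ continuation, so V_0 = 1.7828

$1.78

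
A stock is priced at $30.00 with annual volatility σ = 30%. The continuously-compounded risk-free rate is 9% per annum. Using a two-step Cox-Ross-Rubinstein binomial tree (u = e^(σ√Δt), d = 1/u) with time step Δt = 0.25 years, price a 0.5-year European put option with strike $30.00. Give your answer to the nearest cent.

CRR parameters: u = e^(σ√Δt) = e^(0.3·√0.25) = 1.1618, d = 1/u = 0.8607
Per-period rate: rΔt = 0.09·0.25 = 0.0225, so R = e^0.0225 = 1.0228
Risk-neutral probability p = (e^0.0225 − 0.8607)/(1.1618 − 0.8607) = 0.1620/0.3011 = 0.5381
Terminal stock prices: S_uu = 40.5, S_ud = 30, S_dd = 22.22
Terminal payoffs (K − S): max(-10.5, 0) = 0, max(0, 0) = 0, max(7.775, 0) = 7.775
Node u (S = 34.86): V_u = e^(−0.0225)·[0.5381·0.0000 + 0.4619·0.0000] = 0.0000
Node d (S = 25.82): V_d = e^(−0.0225)·[0.5381·0.0000 + 0.4619·7.7755] = 3.5113
Node 0 (S = 30): V_0 = e^(−0.0225)·[0.5381·0.0000 + 0.4619·3.5113] = 1.5857

$1.59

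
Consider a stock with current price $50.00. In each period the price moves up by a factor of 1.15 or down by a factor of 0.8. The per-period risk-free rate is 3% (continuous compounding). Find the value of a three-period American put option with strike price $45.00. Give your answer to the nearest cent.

Risk-neutral probability p = (e^0.03 − 0.8)/(1.15 − 0.8) = 0.2305/0.3500 = 0.6584
Terminal stock prices: S_uuu = 76.04, S_uud = 52.9, S_udd = 36.8, S_ddd = 25.6
Terminal payoffs (K − S): max(-31.04, 0) = 0, max(-7.9, 0) = 0, max(8.2, 0) = 8.2, max(19.4, 0) = 19.4
Node uu (S = 66.12): continuation = e^(−0.03)·[0.6584·0.0000 + 0.3416·0.0000] = 0.0000; exercise value = 0.0000 ≤ continuation, so V_uu = 0.0000
Node ud (S = 46): continuation = e^(−0.03)·[0.6584·0.0000 + 0.3416·8.2000] = 2.7180; exercise value = 0.0000 ≤ continuation, so V_ud = 2.7180
Node dd (S = 32): continuation = e^(−0.03)·[0.6584·8.2000 + 0.3416·19.4000] = 11.6700; exercise value = 13.0000 > continuation, so V_dd = 13.0000 (exercise)
Node u (S = 57.5): continuation = e^(−0.03)·[0.6584·0.0000 + 0.3416·2.7180] = 0.9009; exercise value = 0.0000 ≤ continuation, so V_u = 0.9009
Node d (S = 40): continuation = e^(−0.03)·[0.6584·2.7180 + 0.3416·13.0000] = 6.0458; exercise value = 5.0000 ≤ continuation, so V_d = 6.0458
Node 0 (S = 50): continuation = e^(−0.03)·[0.6584·0.9009 + 0.3416·6.0458] = 2.5796; exercise value = 0.0000 ≤ continuation, so V_0 = 2.5796

$2.58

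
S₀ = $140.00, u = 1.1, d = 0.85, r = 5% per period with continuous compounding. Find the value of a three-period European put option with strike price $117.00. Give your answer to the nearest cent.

$0.65

Risk-neutral probability p = (e^0.05 − 0.85)/(1.1 − 0.85) = 0.2013/0.2500 = 0.8051
Terminal stock prices: S_uuu = 186.3, S_uud = 144, S_udd = 111.3, S_ddd = 85.98
Terminal payoffs (K − S): max(-69.34, 0) = 0, max(-26.99, 0) = 0, max(5.735, 0) = 5.735, max(31.02, 0) = 31.02
Node uu (S = 169.4): V_uu = e^(−0.05)·[0.8051·0.0000 + 0.1949·0.0000] = 0.0000
Node ud (S = 130.9): V_ud = e^(−0.05)·[0.8051·0.0000 + 0.1949·5.7350] = 1.0633
Node dd (S = 101.1): V_dd = e^(−0.05)·[0.8051·5.7350 + 0.1949·31.0225] = 10.1438
Node u (S = 154): V_u = e^(−0.05)·[0.8051·0.0000 + 0.1949·1.0633] = 0.1972
Node d (S = 119): V_d = e^(−0.05)·[0.8051·1.0633 + 0.1949·10.1438] = 2.6951
Node 0 (S = 140): V_0 = e^(−0.05)·[0.8051·0.1972 + 0.1949·2.6951] = 0.6507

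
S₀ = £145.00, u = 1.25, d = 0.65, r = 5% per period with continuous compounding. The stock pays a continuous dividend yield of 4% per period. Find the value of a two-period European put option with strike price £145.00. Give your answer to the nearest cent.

Per-period risk-free factor R = e^0.05 = 1.0513; dividend-adjusted growth = e^(0.05−0.04) = 1.0101.
Risk-neutral probability p = (1.0101 − 0.65)/(1.25 − 0.65) = 0.3601/0.6000 = 0.6001
Terminal stock prices: S_uu = 226.6, S_ud = 117.8, S_dd = 61.26
Terminal payoffs (K − S): max(-81.56, 0) = 0, max(27.19, 0) = 27.19, max(83.74, 0) = 83.74
Node u (S = 181.2): V_u = e^(−0.05)·[0.6001·0.0000 + 0.3999·27.1875] = 10.3425
Node d (S = 94.25): V_d = e^(−0.05)·[0.6001·27.1875 + 0.3999·83.7375] = 47.3739
Node 0 (S = 145): V_0 = e^(−0.05)·[0.6001·10.3425 + 0.3999·47.3739] = 23.9252

£23.93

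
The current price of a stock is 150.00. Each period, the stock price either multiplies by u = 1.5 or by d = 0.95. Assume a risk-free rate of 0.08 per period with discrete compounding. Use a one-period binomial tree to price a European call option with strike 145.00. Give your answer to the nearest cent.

17.51

Risk-neutral probability p = (1 + 0.08 − 0.95)/(1.5 − 0.95) = 0.1300/0.5500 = 0.2364
Terminal stock prices: S_u = 225, S_d = 142.5
Terminal payoffs (S − K): max(80, 0) = 80, max(-2.5, 0) = 0
Node 0 (S = 150): V_0 = 1/1.08·[0.2364·80.0000 + 0.7636·0.0000] = 17.5084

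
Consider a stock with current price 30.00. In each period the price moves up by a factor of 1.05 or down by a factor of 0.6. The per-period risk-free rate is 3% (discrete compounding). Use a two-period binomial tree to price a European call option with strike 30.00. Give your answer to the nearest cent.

2.65

Risk-neutral probability p = (1 + 0.03 − 0.6)/(1.05 − 0.6) = 0.4300/0.4500 = 0.9556
Terminal stock prices: S_uu = 33.08, S_ud = 18.9, S_dd = 10.8
Terminal payoffs (S − K): max(3.075, 0) = 3.075, max(-11.1, 0) = 0, max(-19.2, 0) = 0
Node u (S = 31.5): V_u = 1/1.03·[0.9556·3.0750 + 0.0444·0.0000] = 2.8528
Node d (S = 18): V_d = 1/1.03·[0.9556·0.0000 + 0.0444·0.0000] = 0.0000
Node 0 (S = 30): V_0 = 1/1.03·[0.9556·2.8528 + 0.0444·0.0000] = 2.6466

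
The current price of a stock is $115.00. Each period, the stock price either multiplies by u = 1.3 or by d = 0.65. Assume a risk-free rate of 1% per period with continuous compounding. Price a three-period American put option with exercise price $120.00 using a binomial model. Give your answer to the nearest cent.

Risk-neutral probability p = (e^0.01 − 0.65)/(1.3 − 0.65) = 0.3601/0.6500 = 0.5539
Terminal stock prices: S_uuu = 252.7, S_uud = 126.3, S_udd = 63.16, S_ddd = 31.58
Terminal payoffs (K − S): max(-132.7, 0) = 0, max(-6.328, 0) = 0, max(56.84, 0) = 56.84, max(88.42, 0) = 88.42
Node uu (S = 194.4): continuation = e^(−0.01)·[0.5539·0.0000 + 0.4461·0.0000] = 0.0000; exercise value = 0.0000 ≤ continuation, so V_uu = 0.0000
Node ud (S = 97.17): continuation = e^(−0.01)·[0.5539·0.0000 + 0.4461·56.8362] = 25.1011; exercise value = 22.8250 ≤ continuation, so V_ud = 25.1011
Node dd (S = 48.59): continuation = e^(−0.01)·[0.5539·56.8362 + 0.4461·88.4181] = 70.2185; exercise value = 71.4125 > continuation, so V_dd = 71.4125 (exercise)
Node u (S = 149.5): continuation = e^(−0.01)·[0.5539·0.0000 + 0.4461·25.1011] = 11.0856; exercise value = 0.0000 ≤ continuation, so V_u = 11.0856
Node d (S = 74.75): continuation = e^(−0.01)·[0.5539·25.1011 + 0.4461·71.4125] = 45.3042; exercise value = 45.2500 ≤ continuation, so V_d = 45.3042
Node 0 (S = 115): continuation = e^(−0.01)·[0.5539·11.0856 + 0.4461·45.3042] = 26.0875; exercise value = 5.0000 ≤ continuation, so V_0 = 26.0875

$26.09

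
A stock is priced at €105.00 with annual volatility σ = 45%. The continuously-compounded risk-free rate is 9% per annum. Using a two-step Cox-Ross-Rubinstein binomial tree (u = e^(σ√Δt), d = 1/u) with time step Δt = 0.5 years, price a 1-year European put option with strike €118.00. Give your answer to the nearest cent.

CRR parameters: u = e^(σ√Δt) = e^(0.45·√0.5) = 1.3746, d = 1/u = 0.7275
Per-period rate: rΔt = 0.09·0.5 = 0.045, so R = e^0.045 = 1.0460
Risk-neutral probability p = (e^0.045 − 0.7275)/(1.3746 − 0.7275) = 0.3186/0.6472 = 0.4922
Terminal stock prices: S_uu = 198.4, S_ud = 105, S_dd = 55.57
Terminal payoffs (K − S): max(-80.41, 0) = 0, max(13, 0) = 13, max(62.43, 0) = 62.43
Node u (S = 144.3): V_u = e^(−0.045)·[0.4922·0.0000 + 0.5078·13.0000] = 6.3105
Node d (S = 76.38): V_d = e^(−0.045)·[0.4922·13.0000 + 0.5078·62.4344] = 36.4245
Node 0 (S = 105): V_0 = e^(−0.045)·[0.4922·6.3105 + 0.5078·36.4245] = 20.6509

€20.65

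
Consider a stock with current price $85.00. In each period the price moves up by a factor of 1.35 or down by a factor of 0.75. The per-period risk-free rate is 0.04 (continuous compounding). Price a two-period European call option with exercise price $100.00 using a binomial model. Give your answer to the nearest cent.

Risk-neutral probability p = (e^0.04 − 0.75)/(1.35 − 0.75) = 0.2908/0.6000 = 0.4847
Terminal stock prices: S_uu = 154.9, S_ud = 86.06, S_dd = 47.81
Terminal payoffs (S − K): max(54.91, 0) = 54.91, max(-13.94, 0) = 0, max(-52.19, 0) = 0
Node u (S = 114.8): V_u = e^(−0.04)·[0.4847·54.9125 + 0.5153·0.0000] = 25.5716
Node d (S = 63.75): V_d = e^(−0.04)·[0.4847·0.0000 + 0.5153·0.0000] = 0.0000
Node 0 (S = 85): V_0 = e^(−0.04)·[0.4847·25.5716 + 0.5153·0.0000] = 11.9082

$11.91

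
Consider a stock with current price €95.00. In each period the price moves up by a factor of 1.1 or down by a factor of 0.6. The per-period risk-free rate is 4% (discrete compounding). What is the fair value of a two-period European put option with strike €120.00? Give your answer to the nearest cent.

€15.95

Risk-neutral probability p = (1 + 0.04 − 0.6)/(1.1 − 0.6) = 0.4400/0.5000 = 0.8800
Terminal stock prices: S_uu = 115, S_ud = 62.7, S_dd = 34.2
Terminal payoffs (K − S): max(5.05, 0) = 5.05, max(57.3, 0) = 57.3, max(85.8, 0) = 85.8
Node u (S = 104.5): V_u = 1/1.04·[0.8800·5.0500 + 0.1200·57.3000] = 10.8846
Node d (S = 57): V_d = 1/1.04·[0.8800·57.3000 + 0.1200·85.8000] = 58.3846
Node 0 (S = 95): V_0 = 1/1.04·[0.8800·10.8846 + 0.1200·58.3846] = 15.9467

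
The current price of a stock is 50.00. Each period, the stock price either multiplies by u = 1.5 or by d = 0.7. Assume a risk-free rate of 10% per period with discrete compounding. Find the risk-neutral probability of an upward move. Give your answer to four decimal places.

Risk-neutral probability p = (1 + 0.1 − 0.7)/(1.5 − 0.7) = 0.4000/0.8000 = 0.5000

p = 0.5000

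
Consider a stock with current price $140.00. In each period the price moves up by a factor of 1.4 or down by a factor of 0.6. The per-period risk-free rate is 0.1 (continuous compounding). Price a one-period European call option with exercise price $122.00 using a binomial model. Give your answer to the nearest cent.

$42.28

Risk-neutral probability p = (e^0.1 − 0.6)/(1.4 − 0.6) = 0.5052/0.8000 = 0.6315
Terminal stock prices: S_u = 196, S_d = 84
Terminal payoffs (S − K): max(74, 0) = 74, max(-38, 0) = 0
Node 0 (S = 140): V_0 = e^(−0.1)·[0.6315·74.0000 + 0.3685·0.0000] = 42.2815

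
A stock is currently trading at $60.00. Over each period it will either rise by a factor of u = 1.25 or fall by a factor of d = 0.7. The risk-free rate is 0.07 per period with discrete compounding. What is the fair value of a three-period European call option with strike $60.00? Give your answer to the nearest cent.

Risk-neutral probability p = (1 + 0.07 − 0.7)/(1.25 − 0.7) = 0.3700/0.5500 = 0.6727
Terminal stock prices: S_uuu = 117.2, S_uud = 65.62, S_udd = 36.75, S_ddd = 20.58
Terminal payoffs (S − K): max(57.19, 0) = 57.19, max(5.625, 0) = 5.625, max(-23.25, 0) = 0, max(-39.42, 0) = 0
Node uu (S = 93.75): V_uu = 1/1.07·[0.6727·57.1875 + 0.3273·5.6250] = 37.6752
Node ud (S = 52.5): V_ud = 1/1.07·[0.6727·5.6250 + 0.3273·0.0000] = 3.5365
Node dd (S = 29.4): V_dd = 1/1.07·[0.6727·0.0000 + 0.3273·0.0000] = 0.0000
Node u (S = 75): V_u = 1/1.07·[0.6727·37.6752 + 0.3273·3.5365] = 24.7688
Node d (S = 42): V_d = 1/1.07·[0.6727·3.5365 + 0.3273·0.0000] = 2.2235
Node 0 (S = 60): V_0 = 1/1.07·[0.6727·24.7688 + 0.3273·2.2235] = 16.2526

$16.25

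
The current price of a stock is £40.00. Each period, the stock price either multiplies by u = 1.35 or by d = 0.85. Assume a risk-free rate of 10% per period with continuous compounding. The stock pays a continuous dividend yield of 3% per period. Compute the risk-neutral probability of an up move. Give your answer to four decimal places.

Per-period risk-free factor R = e^0.1 = 1.1052; dividend-adjusted growth = e^(0.1−0.03) = 1.0725.
Risk-neutral probability p = (1.0725 − 0.85)/(1.35 − 0.85) = 0.2225/0.5000 = 0.4450

p = 0.4450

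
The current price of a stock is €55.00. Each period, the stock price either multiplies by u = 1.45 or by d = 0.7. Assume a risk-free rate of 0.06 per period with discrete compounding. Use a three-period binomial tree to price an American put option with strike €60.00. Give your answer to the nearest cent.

€12.83

Risk-neutral probability p = (1 + 0.06 − 0.7)/(1.45 − 0.7) = 0.3600/0.7500 = 0.4800
Terminal stock prices: S_uuu = 167.7, S_uud = 80.95, S_udd = 39.08, S_ddd = 18.86
Terminal payoffs (K − S): max(-107.7, 0) = 0, max(-20.95, 0) = 0, max(20.92, 0) = 20.92, max(41.14, 0) = 41.14
Node uu (S = 115.6): continuation = 1/1.06·[0.4800·0.0000 + 0.5200·0.0000] = 0.0000; exercise value = 0.0000 ≤ continuation, so V_uu = 0.0000
Node ud (S = 55.82): continuation = 1/1.06·[0.4800·0.0000 + 0.5200·20.9225] = 10.2639; exercise value = 4.1750 ≤ continuation, so V_ud = 10.2639
Node dd (S = 26.95): continuation = 1/1.06·[0.4800·20.9225 + 0.5200·41.1350] = 29.6538; exercise value = 33.0500 > continuation, so V_dd = 33.0500 (exercise)
Node u (S = 79.75): continuation = 1/1.06·[0.4800·0.0000 + 0.5200·10.2639] = 5.0351; exercise value = 0.0000 ≤ continuation, so V_u = 5.0351
Node d (S = 38.5): continuation = 1/1.06·[0.4800·10.2639 + 0.5200·33.0500] = 20.8610; exercise value = 21.5000 > continuation, so V_d = 21.5000 (exercise)
Node 0 (S = 55): continuation = 1/1.06·[0.4800·5.0351 + 0.5200·21.5000] = 12.8272; exercise value = 5.0000 ≤ continuation, so V_0 = 12.8272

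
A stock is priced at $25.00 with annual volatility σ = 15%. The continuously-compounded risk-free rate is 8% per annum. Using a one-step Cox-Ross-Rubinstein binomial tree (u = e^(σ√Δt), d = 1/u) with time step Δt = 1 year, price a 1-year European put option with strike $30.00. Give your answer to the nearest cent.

$2.69

CRR parameters: u = e^(σ√Δt) = e^(0.15·√1) = 1.1618, d = 1/u = 0.8607
Per-period rate: rΔt = 0.08·1 = 0.08, so R = e^0.08 = 1.0833
Risk-neutral probability p = (e^0.08 − 0.8607)/(1.1618 − 0.8607) = 0.2226/0.3011 = 0.7392
Terminal stock prices: S_u = 29.05, S_d = 21.52
Terminal payoffs (K − S): max(0.9541, 0) = 0.9541, max(8.482, 0) = 8.482
Node 0 (S = 25): V_0 = e^(−0.08)·[0.7392·0.9541 + 0.2608·8.4823] = 2.6935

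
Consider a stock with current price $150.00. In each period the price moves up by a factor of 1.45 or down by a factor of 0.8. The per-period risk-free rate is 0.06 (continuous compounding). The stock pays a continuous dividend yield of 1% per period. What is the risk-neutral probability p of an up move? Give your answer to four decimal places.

p = 0.3866

Per-period risk-free factor R = e^0.06 = 1.0618; dividend-adjusted growth = e^(0.06−0.01) = 1.0513.
Risk-neutral probability p = (1.0513 − 0.8)/(1.45 − 0.8) = 0.2513/0.6500 = 0.3866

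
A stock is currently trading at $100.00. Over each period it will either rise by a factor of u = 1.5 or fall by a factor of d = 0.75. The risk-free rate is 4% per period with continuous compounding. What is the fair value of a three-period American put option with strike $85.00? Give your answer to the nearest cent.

Risk-neutral probability p = (e^0.04 − 0.75)/(1.5 − 0.75) = 0.2908/0.7500 = 0.3877
Terminal stock prices: S_uuu = 337.5, S_uud = 168.8, S_udd = 84.38, S_ddd = 42.19
Terminal payoffs (K − S): max(-252.5, 0) = 0, max(-83.75, 0) = 0, max(0.625, 0) = 0.625, max(42.81, 0) = 42.81
Node uu (S = 225): continuation = e^(−0.04)·[0.3877·0.0000 + 0.6123·0.0000] = 0.0000; exercise value = 0.0000 ≤ continuation, so V_uu = 0.0000
Node ud (S = 112.5): continuation = e^(−0.04)·[0.3877·0.0000 + 0.6123·0.6250] = 0.3677; exercise value = 0.0000 ≤ continuation, so V_ud = 0.3677
Node dd (S = 56.25): continuation = e^(−0.04)·[0.3877·0.6250 + 0.6123·42.8125] = 25.4171; exercise value = 28.7500 > continuation, so V_dd = 28.7500 (exercise)
Node u (S = 150): continuation = e^(−0.04)·[0.3877·0.0000 + 0.6123·0.3677] = 0.2163; exercise value = 0.0000 ≤ continuation, so V_u = 0.2163
Node d (S = 75): continuation = e^(−0.04)·[0.3877·0.3677 + 0.6123·28.7500] = 17.0490; exercise value = 10.0000 ≤ continuation, so V_d = 17.0490
Node 0 (S = 100): continuation = e^(−0.04)·[0.3877·0.2163 + 0.6123·17.0490] = 10.1096; exercise value = 0.0000 ≤ continuation, so V_0 = 10.1096

$10.11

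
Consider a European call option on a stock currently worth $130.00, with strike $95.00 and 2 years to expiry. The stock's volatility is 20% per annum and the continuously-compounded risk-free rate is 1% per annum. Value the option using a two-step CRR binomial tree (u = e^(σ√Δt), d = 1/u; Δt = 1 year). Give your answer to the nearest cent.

CRR parameters: u = e^(σ√Δt) = e^(0.2·√1) = 1.2214, d = 1/u = 0.8187
Per-period rate: rΔt = 0.01·1 = 0.01, so R = e^0.01 = 1.0101
Risk-neutral probability p = (e^0.01 − 0.8187)/(1.2214 − 0.8187) = 0.1913/0.4027 = 0.4751
Terminal stock prices: S_uu = 193.9, S_ud = 130, S_dd = 87.14
Terminal payoffs (S − K): max(98.94, 0) = 98.94, max(35, 0) = 35, max(-7.858, 0) = 0
Node u (S = 158.8): V_u = e^(−0.01)·[0.4751·98.9372 + 0.5249·35.0000] = 64.7276
Node d (S = 106.4): V_d = e^(−0.01)·[0.4751·35.0000 + 0.5249·0.0000] = 16.4639
Node 0 (S = 130): V_0 = e^(−0.01)·[0.4751·64.7276 + 0.5249·16.4639] = 39.0032

$39.00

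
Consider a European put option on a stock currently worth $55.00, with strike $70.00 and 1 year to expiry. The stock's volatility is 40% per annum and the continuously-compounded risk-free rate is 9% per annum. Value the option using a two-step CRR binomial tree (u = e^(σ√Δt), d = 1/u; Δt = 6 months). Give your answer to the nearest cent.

$15.36

CRR parameters: u = e^(σ√Δt) = e^(0.4·√0.5) = 1.3269, d = 1/u = 0.7536
Per-period rate: rΔt = 0.09·0.5 = 0.045, so R = e^0.045 = 1.0460
Risk-neutral probability p = (e^0.045 − 0.7536)/(1.3269 − 0.7536) = 0.2924/0.5733 = 0.5100
Terminal stock prices: S_uu = 96.84, S_ud = 55, S_dd = 31.24
Terminal payoffs (K − S): max(-26.84, 0) = 0, max(15, 0) = 15, max(38.76, 0) = 38.76
Node u (S = 72.98): V_u = e^(−0.045)·[0.5100·0.0000 + 0.4900·15.0000] = 7.0259
Node d (S = 41.45): V_d = e^(−0.045)·[0.5100·15.0000 + 0.4900·38.7616] = 25.4697
Node 0 (S = 55): V_0 = e^(−0.045)·[0.5100·7.0259 + 0.4900·25.4697] = 15.3557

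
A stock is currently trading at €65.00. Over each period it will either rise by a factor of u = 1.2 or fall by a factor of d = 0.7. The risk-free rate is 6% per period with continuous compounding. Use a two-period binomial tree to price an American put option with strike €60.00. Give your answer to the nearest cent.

Risk-neutral probability p = (e^0.06 − 0.7)/(1.2 − 0.7) = 0.3618/0.5000 = 0.7237
Terminal stock prices: S_uu = 93.6, S_ud = 54.6, S_dd = 31.85
Terminal payoffs (K − S): max(-33.6, 0) = 0, max(5.4, 0) = 5.4, max(28.15, 0) = 28.15
Node u (S = 78): continuation = e^(−0.06)·[0.7237·0.0000 + 0.2763·5.4000] = 1.4053; exercise value = 0.0000 ≤ continuation, so V_u = 1.4053
Node d (S = 45.5): continuation = e^(−0.06)·[0.7237·5.4000 + 0.2763·28.1500] = 11.0059; exercise value = 14.5000 > continuation, so V_d = 14.5000 (exercise)
Node 0 (S = 65): continuation = e^(−0.06)·[0.7237·1.4053 + 0.2763·14.5000] = 4.7311; exercise value = 0.0000 ≤ continuation, so V_0 = 4.7311

€4.73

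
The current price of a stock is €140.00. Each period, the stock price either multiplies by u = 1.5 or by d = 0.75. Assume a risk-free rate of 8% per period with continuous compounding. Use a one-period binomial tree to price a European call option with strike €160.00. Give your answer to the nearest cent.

€20.51

Risk-neutral probability p = (e^0.08 − 0.75)/(1.5 − 0.75) = 0.3333/0.7500 = 0.4444
Terminal stock prices: S_u = 210, S_d = 105
Terminal payoffs (S − K): max(50, 0) = 50, max(-55, 0) = 0
Node 0 (S = 140): V_0 = e^(−0.08)·[0.4444·50.0000 + 0.5556·0.0000] = 20.5108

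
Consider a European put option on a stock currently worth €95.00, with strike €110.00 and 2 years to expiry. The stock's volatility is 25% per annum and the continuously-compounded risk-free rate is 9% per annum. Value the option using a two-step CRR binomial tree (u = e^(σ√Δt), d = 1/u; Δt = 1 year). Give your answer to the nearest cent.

CRR parameters: u = e^(σ√Δt) = e^(0.25·√1) = 1.2840, d = 1/u = 0.7788
Per-period rate: rΔt = 0.09·1 = 0.09, so R = e^0.09 = 1.0942
Risk-neutral probability p = (e^0.09 − 0.7788)/(1.2840 − 0.7788) = 0.3154/0.5052 = 0.6242
Terminal stock prices: S_uu = 156.6, S_ud = 95, S_dd = 57.62
Terminal payoffs (K − S): max(-46.63, 0) = 0, max(15, 0) = 15, max(52.38, 0) = 52.38
Node u (S = 122): V_u = e^(−0.09)·[0.6242·0.0000 + 0.3758·15.0000] = 5.1515
Node d (S = 73.99): V_d = e^(−0.09)·[0.6242·15.0000 + 0.3758·52.3796] = 26.5464
Node 0 (S = 95): V_0 = e^(−0.09)·[0.6242·5.1515 + 0.3758·26.5464] = 12.0558

€12.06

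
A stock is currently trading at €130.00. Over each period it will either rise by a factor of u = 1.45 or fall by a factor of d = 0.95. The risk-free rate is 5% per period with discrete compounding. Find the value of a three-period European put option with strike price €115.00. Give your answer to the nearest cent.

€1.57

Risk-neutral probability p = (1 + 0.05 − 0.95)/(1.45 − 0.95) = 0.1000/0.5000 = 0.2000
Terminal stock prices: S_uuu = 396.3, S_uud = 259.7, S_udd = 170.1, S_ddd = 111.5
Terminal payoffs (K − S): max(-281.3, 0) = 0, max(-144.7, 0) = 0, max(-55.12, 0) = 0, max(3.541, 0) = 3.541
Node uu (S = 273.3): V_uu = 1/1.05·[0.2000·0.0000 + 0.8000·0.0000] = 0.0000
Node ud (S = 179.1): V_ud = 1/1.05·[0.2000·0.0000 + 0.8000·0.0000] = 0.0000
Node dd (S = 117.3): V_dd = 1/1.05·[0.2000·0.0000 + 0.8000·3.5413] = 2.6981
Node u (S = 188.5): V_u = 1/1.05·[0.2000·0.0000 + 0.8000·0.0000] = 0.0000
Node d (S = 123.5): V_d = 1/1.05·[0.2000·0.0000 + 0.8000·2.6981] = 2.0557
Node 0 (S = 130): V_0 = 1/1.05·[0.2000·0.0000 + 0.8000·2.0557] = 1.5662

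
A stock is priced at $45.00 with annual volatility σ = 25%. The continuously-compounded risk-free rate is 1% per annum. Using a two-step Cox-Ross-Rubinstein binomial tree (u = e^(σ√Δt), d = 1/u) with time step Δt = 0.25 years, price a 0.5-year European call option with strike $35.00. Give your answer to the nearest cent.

$10.17

CRR parameters: u = e^(σ√Δt) = e^(0.25·√0.25) = 1.1331, d = 1/u = 0.8825
Per-period rate: rΔt = 0.01·0.25 = 0.0025, so R = e^0.0025 = 1.0025
Risk-neutral probability p = (e^0.0025 − 0.8825)/(1.1331 − 0.8825) = 0.1200/0.2507 = 0.4788
Terminal stock prices: S_uu = 57.78, S_ud = 45, S_dd = 35.05
Terminal payoffs (S − K): max(22.78, 0) = 22.78, max(10, 0) = 10, max(0.04604, 0) = 0.04604
Node u (S = 50.99): V_u = e^(−0.0025)·[0.4788·22.7811 + 0.5212·10.0000] = 16.0791
Node d (S = 39.71): V_d = e^(−0.0025)·[0.4788·10.0000 + 0.5212·0.0460] = 4.7998
Node 0 (S = 45): V_0 = e^(−0.0025)·[0.4788·16.0791 + 0.5212·4.7998] = 10.1746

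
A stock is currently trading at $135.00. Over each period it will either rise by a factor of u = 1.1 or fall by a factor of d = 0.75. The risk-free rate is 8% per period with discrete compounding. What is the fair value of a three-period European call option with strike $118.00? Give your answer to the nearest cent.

Risk-neutral probability p = (1 + 0.08 − 0.75)/(1.1 − 0.75) = 0.3300/0.3500 = 0.9429
Terminal stock prices: S_uuu = 179.7, S_uud = 122.5, S_udd = 83.53, S_ddd = 56.95
Terminal payoffs (S − K): max(61.69, 0) = 61.69, max(4.513, 0) = 4.513, max(-34.47, 0) = 0, max(-61.05, 0) = 0
Node uu (S = 163.4): V_uu = 1/1.08·[0.9429·61.6850 + 0.0571·4.5125] = 54.0907
Node ud (S = 111.4): V_ud = 1/1.08·[0.9429·4.5125 + 0.0571·0.0000] = 3.9395
Node dd (S = 75.94): V_dd = 1/1.08·[0.9429·0.0000 + 0.0571·0.0000] = 0.0000
Node u (S = 148.5): V_u = 1/1.08·[0.9429·54.0907 + 0.0571·3.9395] = 47.4305
Node d (S = 101.2): V_d = 1/1.08·[0.9429·3.9395 + 0.0571·0.0000] = 3.4392
Node 0 (S = 135): V_0 = 1/1.08·[0.9429·47.4305 + 0.0571·3.4392] = 41.5896

$41.59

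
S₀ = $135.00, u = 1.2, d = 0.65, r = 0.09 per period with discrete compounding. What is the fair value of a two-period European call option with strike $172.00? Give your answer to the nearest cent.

Risk-neutral probability p = (1 + 0.09 − 0.65)/(1.2 − 0.65) = 0.4400/0.5500 = 0.8000
Terminal stock prices: S_uu = 194.4, S_ud = 105.3, S_dd = 57.04
Terminal payoffs (S − K): max(22.4, 0) = 22.4, max(-66.7, 0) = 0, max(-115, 0) = 0
Node u (S = 162): V_u = 1/1.09·[0.8000·22.4000 + 0.2000·0.0000] = 16.4404
Node d (S = 87.75): V_d = 1/1.09·[0.8000·0.0000 + 0.2000·0.0000] = 0.0000
Node 0 (S = 135): V_0 = 1/1.09·[0.8000·16.4404 + 0.2000·0.0000] = 12.0663

$12.07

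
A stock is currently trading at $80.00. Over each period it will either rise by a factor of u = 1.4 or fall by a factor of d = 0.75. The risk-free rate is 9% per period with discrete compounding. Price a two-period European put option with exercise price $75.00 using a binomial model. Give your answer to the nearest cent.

Risk-neutral probability p = (1 + 0.09 − 0.75)/(1.4 − 0.75) = 0.3400/0.6500 = 0.5231
Terminal stock prices: S_uu = 156.8, S_ud = 84, S_dd = 45
Terminal payoffs (K − S): max(-81.8, 0) = 0, max(-9, 0) = 0, max(30, 0) = 30
Node u (S = 112): V_u = 1/1.09·[0.5231·0.0000 + 0.4769·0.0000] = 0.0000
Node d (S = 60): V_d = 1/1.09·[0.5231·0.0000 + 0.4769·30.0000] = 13.1263
Node 0 (S = 80): V_0 = 1/1.09·[0.5231·0.0000 + 0.4769·13.1263] = 5.7433

$5.74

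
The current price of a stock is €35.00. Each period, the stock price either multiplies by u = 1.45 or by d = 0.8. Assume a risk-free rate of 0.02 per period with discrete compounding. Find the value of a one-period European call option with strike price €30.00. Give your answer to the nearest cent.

Risk-neutral probability p = (1 + 0.02 − 0.8)/(1.45 − 0.8) = 0.2200/0.6500 = 0.3385
Terminal stock prices: S_u = 50.75, S_d = 28
Terminal payoffs (S − K): max(20.75, 0) = 20.75, max(-2, 0) = 0
Node 0 (S = 35): V_0 = 1/1.02·[0.3385·20.7500 + 0.6615·0.0000] = 6.8854

€6.89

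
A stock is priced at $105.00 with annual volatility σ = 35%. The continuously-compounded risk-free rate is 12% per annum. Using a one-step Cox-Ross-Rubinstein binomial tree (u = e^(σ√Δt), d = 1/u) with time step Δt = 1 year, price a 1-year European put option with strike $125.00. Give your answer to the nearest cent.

CRR parameters: u = e^(σ√Δt) = e^(0.35·√1) = 1.4191, d = 1/u = 0.7047
Per-period rate: rΔt = 0.12·1 = 0.12, so R = e^0.12 = 1.1275
Risk-neutral probability p = (e^0.12 − 0.7047)/(1.4191 − 0.7047) = 0.4228/0.7144 = 0.5919
Terminal stock prices: S_u = 149, S_d = 73.99
Terminal payoffs (K − S): max(-24, 0) = 0, max(51.01, 0) = 51.01
Node 0 (S = 105): V_0 = e^(−0.12)·[0.5919·0.0000 + 0.4081·51.0078] = 18.4644

$18.46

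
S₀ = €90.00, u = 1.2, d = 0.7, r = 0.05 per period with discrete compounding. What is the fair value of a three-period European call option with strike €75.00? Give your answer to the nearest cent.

€29.85

Risk-neutral probability p = (1 + 0.05 − 0.7)/(1.2 − 0.7) = 0.3500/0.5000 = 0.7000
Terminal stock prices: S_uuu = 155.5, S_uud = 90.72, S_udd = 52.92, S_ddd = 30.87
Terminal payoffs (S − K): max(80.52, 0) = 80.52, max(15.72, 0) = 15.72, max(-22.08, 0) = 0, max(-44.13, 0) = 0
Node uu (S = 129.6): V_uu = 1/1.05·[0.7000·80.5200 + 0.3000·15.7200] = 58.1714
Node ud (S = 75.6): V_ud = 1/1.05·[0.7000·15.7200 + 0.3000·0.0000] = 10.4800
Node dd (S = 44.1): V_dd = 1/1.05·[0.7000·0.0000 + 0.3000·0.0000] = 0.0000
Node u (S = 108): V_u = 1/1.05·[0.7000·58.1714 + 0.3000·10.4800] = 41.7752
Node d (S = 63): V_d = 1/1.05·[0.7000·10.4800 + 0.3000·0.0000] = 6.9867
Node 0 (S = 90): V_0 = 1/1.05·[0.7000·41.7752 + 0.3000·6.9867] = 29.8463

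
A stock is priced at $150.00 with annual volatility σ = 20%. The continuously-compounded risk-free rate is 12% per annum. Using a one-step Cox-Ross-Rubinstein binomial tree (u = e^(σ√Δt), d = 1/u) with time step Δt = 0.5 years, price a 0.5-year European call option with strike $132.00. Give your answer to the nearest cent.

CRR parameters: u = e^(σ√Δt) = e^(0.2·√0.5) = 1.1519, d = 1/u = 0.8681
Per-period rate: rΔt = 0.12·0.5 = 0.06, so R = e^0.06 = 1.0618
Risk-neutral probability p = (e^0.06 − 0.8681)/(1.1519 − 0.8681) = 0.1937/0.2838 = 0.6826
Terminal stock prices: S_u = 172.8, S_d = 130.2
Terminal payoffs (S − K): max(40.79, 0) = 40.79, max(-1.781, 0) = 0
Node 0 (S = 150): V_0 = e^(−0.06)·[0.6826·40.7865 + 0.3174·0.0000] = 26.2196

$26.22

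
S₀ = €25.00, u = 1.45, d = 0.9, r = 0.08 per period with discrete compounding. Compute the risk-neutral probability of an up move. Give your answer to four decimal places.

p = 0.3273

Risk-neutral probability p = (1 + 0.08 − 0.9)/(1.45 − 0.9) = 0.1800/0.5500 = 0.3273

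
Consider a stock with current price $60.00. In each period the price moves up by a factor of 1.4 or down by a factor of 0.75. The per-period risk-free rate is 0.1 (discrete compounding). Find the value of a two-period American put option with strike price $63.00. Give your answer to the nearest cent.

$7.55

Risk-neutral probability p = (1 + 0.1 − 0.75)/(1.4 − 0.75) = 0.3500/0.6500 = 0.5385
Terminal stock prices: S_uu = 117.6, S_ud = 63, S_dd = 33.75
Terminal payoffs (K − S): max(-54.6, 0) = 0, max(0, 0) = 0, max(29.25, 0) = 29.25
Node u (S = 84): continuation = 1/1.1·[0.5385·0.0000 + 0.4615·0.0000] = 0.0000; exercise value = 0.0000 ≤ continuation, so V_u = 0.0000
Node d (S = 45): continuation = 1/1.1·[0.5385·0.0000 + 0.4615·29.2500] = 12.2727; exercise value = 18.0000 > continuation, so V_d = 18.0000 (exercise)
Node 0 (S = 60): continuation = 1/1.1·[0.5385·0.0000 + 0.4615·18.0000] = 7.5524; exercise value = 3.0000 ≤ continuation, so V_0 = 7.5524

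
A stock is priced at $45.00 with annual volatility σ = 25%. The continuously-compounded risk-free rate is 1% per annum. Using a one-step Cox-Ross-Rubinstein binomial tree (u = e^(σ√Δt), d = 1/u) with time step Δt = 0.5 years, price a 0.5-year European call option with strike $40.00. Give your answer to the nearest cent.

CRR parameters: u = e^(σ√Δt) = e^(0.25·√0.5) = 1.1934, d = 1/u = 0.8380
Per-period rate: rΔt = 0.01·0.5 = 0.005, so R = e^0.005 = 1.0050
Risk-neutral probability p = (e^0.005 − 0.8380)/(1.1934 − 0.8380) = 0.1670/0.3554 = 0.4700
Terminal stock prices: S_u = 53.7, S_d = 37.71
Terminal payoffs (S − K): max(13.7, 0) = 13.7, max(-2.291, 0) = 0
Node 0 (S = 45): V_0 = e^(−0.005)·[0.4700·13.7014 + 0.5300·0.0000] = 6.4079

$6.41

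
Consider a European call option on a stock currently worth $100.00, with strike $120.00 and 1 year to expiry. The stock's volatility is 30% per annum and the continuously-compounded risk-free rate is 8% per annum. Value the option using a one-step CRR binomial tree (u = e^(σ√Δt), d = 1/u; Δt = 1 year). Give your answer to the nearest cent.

CRR parameters: u = e^(σ√Δt) = e^(0.3·√1) = 1.3499, d = 1/u = 0.7408
Per-period rate: rΔt = 0.08·1 = 0.08, so R = e^0.08 = 1.0833
Risk-neutral probability p = (e^0.08 − 0.7408)/(1.3499 − 0.7408) = 0.3425/0.6090 = 0.5623
Terminal stock prices: S_u = 135, S_d = 74.08
Terminal payoffs (S − K): max(14.99, 0) = 14.99, max(-45.92, 0) = 0
Node 0 (S = 100): V_0 = e^(−0.08)·[0.5623·14.9859 + 0.4377·0.0000] = 7.7788

$7.78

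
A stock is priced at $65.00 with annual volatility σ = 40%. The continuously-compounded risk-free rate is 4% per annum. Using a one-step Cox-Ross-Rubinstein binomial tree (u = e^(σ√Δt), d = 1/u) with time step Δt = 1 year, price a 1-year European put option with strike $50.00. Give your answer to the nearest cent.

$3.39

CRR parameters: u = e^(σ√Δt) = e^(0.4·√1) = 1.4918, d = 1/u = 0.6703
Per-period rate: rΔt = 0.04·1 = 0.04, so R = e^0.04 = 1.0408
Risk-neutral probability p = (e^0.04 − 0.6703)/(1.4918 − 0.6703) = 0.3705/0.8215 = 0.4510
Terminal stock prices: S_u = 96.97, S_d = 43.57
Terminal payoffs (K − S): max(-46.97, 0) = 0, max(6.429, 0) = 6.429
Node 0 (S = 65): V_0 = e^(−0.04)·[0.4510·0.0000 + 0.5490·6.4292] = 3.3913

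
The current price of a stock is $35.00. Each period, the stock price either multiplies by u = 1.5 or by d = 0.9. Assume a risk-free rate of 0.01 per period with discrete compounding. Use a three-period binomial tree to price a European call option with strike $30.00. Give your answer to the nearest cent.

$8.25

Risk-neutral probability p = (1 + 0.01 − 0.9)/(1.5 − 0.9) = 0.1100/0.6000 = 0.1833
Terminal stock prices: S_uuu = 118.1, S_uud = 70.88, S_udd = 42.53, S_ddd = 25.52
Terminal payoffs (S − K): max(88.12, 0) = 88.12, max(40.88, 0) = 40.88, max(12.53, 0) = 12.53, max(-4.485, 0) = 0
Node uu (S = 78.75): V_uu = 1/1.01·[0.1833·88.1250 + 0.8167·40.8750] = 49.0470
Node ud (S = 47.25): V_ud = 1/1.01·[0.1833·40.8750 + 0.8167·12.5250] = 17.5470
Node dd (S = 28.35): V_dd = 1/1.01·[0.1833·12.5250 + 0.8167·0.0000] = 2.2735
Node u (S = 52.5): V_u = 1/1.01·[0.1833·49.0470 + 0.8167·17.5470] = 23.0911
Node d (S = 31.5): V_d = 1/1.01·[0.1833·17.5470 + 0.8167·2.2735] = 5.0234
Node 0 (S = 35): V_0 = 1/1.01·[0.1833·23.0911 + 0.8167·5.0234] = 8.2533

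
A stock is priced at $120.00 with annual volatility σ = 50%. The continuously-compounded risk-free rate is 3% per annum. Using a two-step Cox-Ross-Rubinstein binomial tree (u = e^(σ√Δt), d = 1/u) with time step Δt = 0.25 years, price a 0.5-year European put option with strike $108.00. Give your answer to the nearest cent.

$10.39

CRR parameters: u = e^(σ√Δt) = e^(0.5·√0.25) = 1.2840, d = 1/u = 0.7788
Per-period rate: rΔt = 0.03·0.25 = 0.0075, so R = e^0.0075 = 1.0075
Risk-neutral probability p = (e^0.0075 − 0.7788)/(1.2840 − 0.7788) = 0.2287/0.5052 = 0.4527
Terminal stock prices: S_uu = 197.8, S_ud = 120, S_dd = 72.78
Terminal payoffs (K − S): max(-89.85, 0) = 0, max(-12, 0) = 0, max(35.22, 0) = 35.22
Node u (S = 154.1): V_u = e^(−0.0075)·[0.4527·0.0000 + 0.5473·0.0000] = 0.0000
Node d (S = 93.46): V_d = e^(−0.0075)·[0.4527·0.0000 + 0.5473·35.2163] = 19.1290
Node 0 (S = 120): V_0 = e^(−0.0075)·[0.4527·0.0000 + 0.5473·19.1290] = 10.3906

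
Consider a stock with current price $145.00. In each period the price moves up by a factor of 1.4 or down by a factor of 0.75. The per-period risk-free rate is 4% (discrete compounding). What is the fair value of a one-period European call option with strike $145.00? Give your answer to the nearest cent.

Risk-neutral probability p = (1 + 0.04 − 0.75)/(1.4 − 0.75) = 0.2900/0.6500 = 0.4462
Terminal stock prices: S_u = 203, S_d = 108.8
Terminal payoffs (S − K): max(58, 0) = 58, max(-36.25, 0) = 0
Node 0 (S = 145): V_0 = 1/1.04·[0.4462·58.0000 + 0.5538·0.0000] = 24.8817

$24.88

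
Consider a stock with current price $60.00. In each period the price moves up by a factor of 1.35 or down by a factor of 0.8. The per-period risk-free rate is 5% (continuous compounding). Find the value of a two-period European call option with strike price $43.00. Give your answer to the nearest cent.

Risk-neutral probability p = (e^0.05 − 0.8)/(1.35 − 0.8) = 0.2513/0.5500 = 0.4569
Terminal stock prices: S_uu = 109.4, S_ud = 64.8, S_dd = 38.4
Terminal payoffs (S − K): max(66.35, 0) = 66.35, max(21.8, 0) = 21.8, max(-4.6, 0) = 0
Node u (S = 81): V_u = e^(−0.05)·[0.4569·66.3500 + 0.5431·21.8000] = 40.0971
Node d (S = 48): V_d = e^(−0.05)·[0.4569·21.8000 + 0.5431·0.0000] = 9.4737
Node 0 (S = 60): V_0 = e^(−0.05)·[0.4569·40.0971 + 0.5431·9.4737] = 22.3199

$22.32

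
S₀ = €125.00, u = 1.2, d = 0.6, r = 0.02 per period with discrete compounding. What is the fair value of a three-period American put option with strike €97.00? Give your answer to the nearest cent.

€9.60

Risk-neutral probability p = (1 + 0.02 − 0.6)/(1.2 − 0.6) = 0.4200/0.6000 = 0.7000
Terminal stock prices: S_uuu = 216, S_uud = 108, S_udd = 54, S_ddd = 27
Terminal payoffs (K − S): max(-119, 0) = 0, max(-11, 0) = 0, max(43, 0) = 43, max(70, 0) = 70
Node uu (S = 180): continuation = 1/1.02·[0.7000·0.0000 + 0.3000·0.0000] = 0.0000; exercise value = 0.0000 ≤ continuation, so V_uu = 0.0000
Node ud (S = 90): continuation = 1/1.02·[0.7000·0.0000 + 0.3000·43.0000] = 12.6471; exercise value = 7.0000 ≤ continuation, so V_ud = 12.6471
Node dd (S = 45): continuation = 1/1.02·[0.7000·43.0000 + 0.3000·70.0000] = 50.0980; exercise value = 52.0000 > continuation, so V_dd = 52.0000 (exercise)
Node u (S = 150): continuation = 1/1.02·[0.7000·0.0000 + 0.3000·12.6471] = 3.7197; exercise value = 0.0000 ≤ continuation, so V_u = 3.7197
Node d (S = 75): continuation = 1/1.02·[0.7000·12.6471 + 0.3000·52.0000] = 23.9735; exercise value = 22.0000 ≤ continuation, so V_d = 23.9735
Node 0 (S = 125): continuation = 1/1.02·[0.7000·3.7197 + 0.3000·23.9735] = 9.6038; exercise value = 0.0000 ≤ continuation, so V_0 = 9.6038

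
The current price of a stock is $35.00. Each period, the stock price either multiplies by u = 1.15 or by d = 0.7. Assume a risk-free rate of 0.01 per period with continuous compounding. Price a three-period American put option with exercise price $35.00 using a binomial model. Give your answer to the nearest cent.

Risk-neutral probability p = (e^0.01 − 0.7)/(1.15 − 0.7) = 0.3101/0.4500 = 0.6890
Terminal stock prices: S_uuu = 53.23, S_uud = 32.4, S_udd = 19.72, S_ddd = 12
Terminal payoffs (K − S): max(-18.23, 0) = 0, max(2.599, 0) = 2.599, max(15.28, 0) = 15.28, max(23, 0) = 23
Node uu (S = 46.29): continuation = e^(−0.01)·[0.6890·0.0000 + 0.3110·2.5988] = 0.8002; exercise value = 0.0000 ≤ continuation, so V_uu = 0.8002
Node ud (S = 28.17): continuation = e^(−0.01)·[0.6890·2.5988 + 0.3110·15.2775] = 6.4767; exercise value = 6.8250 > continuation, so V_ud = 6.8250 (exercise)
Node dd (S = 17.15): continuation = e^(−0.01)·[0.6890·15.2775 + 0.3110·22.9950] = 17.5017; exercise value = 17.8500 > continuation, so V_dd = 17.8500 (exercise)
Node u (S = 40.25): continuation = e^(−0.01)·[0.6890·0.8002 + 0.3110·6.8250] = 2.6473; exercise value = 0.0000 ≤ continuation, so V_u = 2.6473
Node d (S = 24.5): continuation = e^(−0.01)·[0.6890·6.8250 + 0.3110·17.8500] = 10.1517; exercise value = 10.5000 > continuation, so V_d = 10.5000 (exercise)
Node 0 (S = 35): continuation = e^(−0.01)·[0.6890·2.6473 + 0.3110·10.5000] = 5.0388; exercise value = 0.0000 ≤ continuation, so V_0 = 5.0388

$5.04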